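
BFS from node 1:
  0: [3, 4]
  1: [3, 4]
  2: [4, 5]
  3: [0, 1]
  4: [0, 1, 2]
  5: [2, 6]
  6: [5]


Visit 1, enqueue [3, 4]
Visit 3, enqueue [0]
Visit 4, enqueue [2]
Visit 0, enqueue []
Visit 2, enqueue [5]
Visit 5, enqueue [6]
Visit 6, enqueue []

BFS order: [1, 3, 4, 0, 2, 5, 6]


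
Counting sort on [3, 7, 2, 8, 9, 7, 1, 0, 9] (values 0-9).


Input: [3, 7, 2, 8, 9, 7, 1, 0, 9]
Counts: [1, 1, 1, 1, 0, 0, 0, 2, 1, 2]

Sorted: [0, 1, 2, 3, 7, 7, 8, 9, 9]


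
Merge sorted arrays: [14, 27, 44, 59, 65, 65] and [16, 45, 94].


Take 14 from A
Take 16 from B
Take 27 from A
Take 44 from A
Take 45 from B
Take 59 from A
Take 65 from A
Take 65 from A

Merged: [14, 16, 27, 44, 45, 59, 65, 65, 94]


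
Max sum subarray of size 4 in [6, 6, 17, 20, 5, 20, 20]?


[0:4]: 49
[1:5]: 48
[2:6]: 62
[3:7]: 65

Max: 65 at [3:7]


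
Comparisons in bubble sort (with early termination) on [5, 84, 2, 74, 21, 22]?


Algorithm: bubble sort (with early termination)
Input: [5, 84, 2, 74, 21, 22]
Sorted: [2, 5, 21, 22, 74, 84]

12


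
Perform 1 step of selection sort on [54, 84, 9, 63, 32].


Initial: [54, 84, 9, 63, 32]
Step 1: min=9 at 2
  Swap: [9, 84, 54, 63, 32]

After 1 step: [9, 84, 54, 63, 32]


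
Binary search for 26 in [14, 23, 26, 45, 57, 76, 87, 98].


Step 1: lo=0, hi=7, mid=3, val=45
Step 2: lo=0, hi=2, mid=1, val=23
Step 3: lo=2, hi=2, mid=2, val=26

Found at index 2


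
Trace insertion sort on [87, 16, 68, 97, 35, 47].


Initial: [87, 16, 68, 97, 35, 47]
Insert 16: [16, 87, 68, 97, 35, 47]
Insert 68: [16, 68, 87, 97, 35, 47]
Insert 97: [16, 68, 87, 97, 35, 47]
Insert 35: [16, 35, 68, 87, 97, 47]
Insert 47: [16, 35, 47, 68, 87, 97]

Sorted: [16, 35, 47, 68, 87, 97]


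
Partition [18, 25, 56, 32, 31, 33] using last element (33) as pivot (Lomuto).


Pivot: 33
  18 <= 33: advance i (no swap)
  25 <= 33: advance i (no swap)
  32 <= 33: swap -> [18, 25, 32, 56, 31, 33]
  31 <= 33: swap -> [18, 25, 32, 31, 56, 33]
Place pivot at 4: [18, 25, 32, 31, 33, 56]

Partitioned: [18, 25, 32, 31, 33, 56]


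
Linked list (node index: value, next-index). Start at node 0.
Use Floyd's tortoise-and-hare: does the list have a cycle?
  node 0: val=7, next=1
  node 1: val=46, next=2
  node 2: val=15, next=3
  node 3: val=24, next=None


Floyd's tortoise (slow, +1) and hare (fast, +2):
  init: slow=0, fast=0
  step 1: slow=1, fast=2
  step 2: fast 2->3->None, no cycle

Cycle: no


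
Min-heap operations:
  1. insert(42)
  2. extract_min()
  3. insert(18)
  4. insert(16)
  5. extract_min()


insert(42) -> [42]
extract_min()->42, []
insert(18) -> [18]
insert(16) -> [16, 18]
extract_min()->16, [18]

Final heap: [18]


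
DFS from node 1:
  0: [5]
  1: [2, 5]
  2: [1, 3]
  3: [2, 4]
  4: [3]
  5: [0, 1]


Visit 1, push [5, 2]
Visit 2, push [3]
Visit 3, push [4]
Visit 4, push []
Visit 5, push [0]
Visit 0, push []

DFS order: [1, 2, 3, 4, 5, 0]


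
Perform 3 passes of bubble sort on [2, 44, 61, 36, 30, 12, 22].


Initial: [2, 44, 61, 36, 30, 12, 22]
Pass 1: [2, 44, 36, 30, 12, 22, 61] (4 swaps)
Pass 2: [2, 36, 30, 12, 22, 44, 61] (4 swaps)
Pass 3: [2, 30, 12, 22, 36, 44, 61] (3 swaps)

After 3 passes: [2, 30, 12, 22, 36, 44, 61]


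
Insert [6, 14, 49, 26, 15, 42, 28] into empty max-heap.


Insert 6: [6]
Insert 14: [14, 6]
Insert 49: [49, 6, 14]
Insert 26: [49, 26, 14, 6]
Insert 15: [49, 26, 14, 6, 15]
Insert 42: [49, 26, 42, 6, 15, 14]
Insert 28: [49, 26, 42, 6, 15, 14, 28]

Final heap: [49, 26, 42, 6, 15, 14, 28]


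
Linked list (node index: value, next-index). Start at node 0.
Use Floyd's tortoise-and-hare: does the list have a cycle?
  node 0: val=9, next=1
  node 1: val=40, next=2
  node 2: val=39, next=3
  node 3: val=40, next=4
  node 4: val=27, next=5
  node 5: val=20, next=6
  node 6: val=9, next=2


Floyd's tortoise (slow, +1) and hare (fast, +2):
  init: slow=0, fast=0
  step 1: slow=1, fast=2
  step 2: slow=2, fast=4
  step 3: slow=3, fast=6
  step 4: slow=4, fast=3
  step 5: slow=5, fast=5
  slow == fast at node 5: cycle detected

Cycle: yes


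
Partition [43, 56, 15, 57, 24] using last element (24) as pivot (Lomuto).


Pivot: 24
  15 <= 24: swap -> [15, 56, 43, 57, 24]
Place pivot at 1: [15, 24, 43, 57, 56]

Partitioned: [15, 24, 43, 57, 56]


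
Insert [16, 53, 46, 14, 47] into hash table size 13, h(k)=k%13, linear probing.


Insert 16: h=3 -> slot 3
Insert 53: h=1 -> slot 1
Insert 46: h=7 -> slot 7
Insert 14: h=1, 1 probes -> slot 2
Insert 47: h=8 -> slot 8

Table: [None, 53, 14, 16, None, None, None, 46, 47, None, None, None, None]


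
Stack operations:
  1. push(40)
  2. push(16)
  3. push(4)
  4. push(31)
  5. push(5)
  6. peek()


push(40) -> [40]
push(16) -> [40, 16]
push(4) -> [40, 16, 4]
push(31) -> [40, 16, 4, 31]
push(5) -> [40, 16, 4, 31, 5]
peek()->5

Final stack: [40, 16, 4, 31, 5]


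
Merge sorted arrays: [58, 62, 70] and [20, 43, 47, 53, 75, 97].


Take 20 from B
Take 43 from B
Take 47 from B
Take 53 from B
Take 58 from A
Take 62 from A
Take 70 from A

Merged: [20, 43, 47, 53, 58, 62, 70, 75, 97]


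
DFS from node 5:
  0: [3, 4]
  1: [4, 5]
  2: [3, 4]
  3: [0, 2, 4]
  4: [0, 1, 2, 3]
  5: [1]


Visit 5, push [1]
Visit 1, push [4]
Visit 4, push [3, 2, 0]
Visit 0, push [3]
Visit 3, push [2]
Visit 2, push []

DFS order: [5, 1, 4, 0, 3, 2]


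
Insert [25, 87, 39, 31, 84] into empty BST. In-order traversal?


Insert 25: root
Insert 87: R from 25
Insert 39: R from 25 -> L from 87
Insert 31: R from 25 -> L from 87 -> L from 39
Insert 84: R from 25 -> L from 87 -> R from 39

In-order: [25, 31, 39, 84, 87]


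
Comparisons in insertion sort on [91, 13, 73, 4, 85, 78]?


Algorithm: insertion sort
Input: [91, 13, 73, 4, 85, 78]
Sorted: [4, 13, 73, 78, 85, 91]

11


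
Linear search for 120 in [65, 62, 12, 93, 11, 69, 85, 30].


i=0: 65!=120
i=1: 62!=120
i=2: 12!=120
i=3: 93!=120
i=4: 11!=120
i=5: 69!=120
i=6: 85!=120
i=7: 30!=120

Not found, 8 comps


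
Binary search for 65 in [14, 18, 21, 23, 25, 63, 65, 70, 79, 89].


Step 1: lo=0, hi=9, mid=4, val=25
Step 2: lo=5, hi=9, mid=7, val=70
Step 3: lo=5, hi=6, mid=5, val=63
Step 4: lo=6, hi=6, mid=6, val=65

Found at index 6


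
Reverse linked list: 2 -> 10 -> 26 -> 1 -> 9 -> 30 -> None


Step 1: curr=2, set curr.next=prev(None) | reversed so far: 2
Step 2: curr=10, set curr.next=prev(2) | reversed so far: 10 -> 2
Step 3: curr=26, set curr.next=prev(10) | reversed so far: 26 -> 10 -> 2
Step 4: curr=1, set curr.next=prev(26) | reversed so far: 1 -> 26 -> 10 -> 2
Step 5: curr=9, set curr.next=prev(1) | reversed so far: 9 -> 1 -> 26 -> 10 -> 2
Step 6: curr=30, set curr.next=prev(9) | reversed so far: 30 -> 9 -> 1 -> 26 -> 10 -> 2

30 -> 9 -> 1 -> 26 -> 10 -> 2 -> None


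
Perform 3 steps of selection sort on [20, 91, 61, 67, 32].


Initial: [20, 91, 61, 67, 32]
Step 1: min=20 at 0
  Swap: [20, 91, 61, 67, 32]
Step 2: min=32 at 4
  Swap: [20, 32, 61, 67, 91]
Step 3: min=61 at 2
  Swap: [20, 32, 61, 67, 91]

After 3 steps: [20, 32, 61, 67, 91]


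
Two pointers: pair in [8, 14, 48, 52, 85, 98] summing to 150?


lo=0(8)+hi=5(98)=106
lo=1(14)+hi=5(98)=112
lo=2(48)+hi=5(98)=146
lo=3(52)+hi=5(98)=150

Yes: 52+98=150


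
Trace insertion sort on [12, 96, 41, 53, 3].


Initial: [12, 96, 41, 53, 3]
Insert 96: [12, 96, 41, 53, 3]
Insert 41: [12, 41, 96, 53, 3]
Insert 53: [12, 41, 53, 96, 3]
Insert 3: [3, 12, 41, 53, 96]

Sorted: [3, 12, 41, 53, 96]


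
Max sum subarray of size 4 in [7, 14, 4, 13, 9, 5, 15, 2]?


[0:4]: 38
[1:5]: 40
[2:6]: 31
[3:7]: 42
[4:8]: 31

Max: 42 at [3:7]


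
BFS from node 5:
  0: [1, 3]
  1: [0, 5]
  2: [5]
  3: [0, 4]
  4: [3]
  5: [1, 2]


Visit 5, enqueue [1, 2]
Visit 1, enqueue [0]
Visit 2, enqueue []
Visit 0, enqueue [3]
Visit 3, enqueue [4]
Visit 4, enqueue []

BFS order: [5, 1, 2, 0, 3, 4]


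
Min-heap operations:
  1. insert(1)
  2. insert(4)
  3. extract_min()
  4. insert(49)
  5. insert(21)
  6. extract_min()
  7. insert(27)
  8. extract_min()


insert(1) -> [1]
insert(4) -> [1, 4]
extract_min()->1, [4]
insert(49) -> [4, 49]
insert(21) -> [4, 49, 21]
extract_min()->4, [21, 49]
insert(27) -> [21, 49, 27]
extract_min()->21, [27, 49]

Final heap: [27, 49]


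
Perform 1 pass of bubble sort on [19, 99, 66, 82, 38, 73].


Initial: [19, 99, 66, 82, 38, 73]
Pass 1: [19, 66, 82, 38, 73, 99] (4 swaps)

After 1 pass: [19, 66, 82, 38, 73, 99]


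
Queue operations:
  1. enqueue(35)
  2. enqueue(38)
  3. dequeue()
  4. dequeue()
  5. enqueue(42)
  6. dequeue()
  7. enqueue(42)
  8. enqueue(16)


enqueue(35) -> [35]
enqueue(38) -> [35, 38]
dequeue()->35, [38]
dequeue()->38, []
enqueue(42) -> [42]
dequeue()->42, []
enqueue(42) -> [42]
enqueue(16) -> [42, 16]

Final queue: [42, 16]


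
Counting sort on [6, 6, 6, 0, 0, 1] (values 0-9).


Input: [6, 6, 6, 0, 0, 1]
Counts: [2, 1, 0, 0, 0, 0, 3, 0, 0, 0]

Sorted: [0, 0, 1, 6, 6, 6]


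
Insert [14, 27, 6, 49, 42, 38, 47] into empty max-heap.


Insert 14: [14]
Insert 27: [27, 14]
Insert 6: [27, 14, 6]
Insert 49: [49, 27, 6, 14]
Insert 42: [49, 42, 6, 14, 27]
Insert 38: [49, 42, 38, 14, 27, 6]
Insert 47: [49, 42, 47, 14, 27, 6, 38]

Final heap: [49, 42, 47, 14, 27, 6, 38]


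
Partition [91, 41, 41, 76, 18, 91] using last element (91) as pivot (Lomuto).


Pivot: 91
  91 <= 91: advance i (no swap)
  41 <= 91: advance i (no swap)
  41 <= 91: advance i (no swap)
  76 <= 91: advance i (no swap)
  18 <= 91: advance i (no swap)
Place pivot at 5: [91, 41, 41, 76, 18, 91]

Partitioned: [91, 41, 41, 76, 18, 91]


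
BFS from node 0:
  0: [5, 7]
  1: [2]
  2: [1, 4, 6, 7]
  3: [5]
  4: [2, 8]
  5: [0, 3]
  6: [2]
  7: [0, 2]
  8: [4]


Visit 0, enqueue [5, 7]
Visit 5, enqueue [3]
Visit 7, enqueue [2]
Visit 3, enqueue []
Visit 2, enqueue [1, 4, 6]
Visit 1, enqueue []
Visit 4, enqueue [8]
Visit 6, enqueue []
Visit 8, enqueue []

BFS order: [0, 5, 7, 3, 2, 1, 4, 6, 8]


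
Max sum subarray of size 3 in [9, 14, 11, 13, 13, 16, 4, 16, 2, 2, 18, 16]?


[0:3]: 34
[1:4]: 38
[2:5]: 37
[3:6]: 42
[4:7]: 33
[5:8]: 36
[6:9]: 22
[7:10]: 20
[8:11]: 22
[9:12]: 36

Max: 42 at [3:6]


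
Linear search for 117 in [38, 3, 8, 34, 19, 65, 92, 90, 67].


i=0: 38!=117
i=1: 3!=117
i=2: 8!=117
i=3: 34!=117
i=4: 19!=117
i=5: 65!=117
i=6: 92!=117
i=7: 90!=117
i=8: 67!=117

Not found, 9 comps


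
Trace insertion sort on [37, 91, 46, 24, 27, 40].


Initial: [37, 91, 46, 24, 27, 40]
Insert 91: [37, 91, 46, 24, 27, 40]
Insert 46: [37, 46, 91, 24, 27, 40]
Insert 24: [24, 37, 46, 91, 27, 40]
Insert 27: [24, 27, 37, 46, 91, 40]
Insert 40: [24, 27, 37, 40, 46, 91]

Sorted: [24, 27, 37, 40, 46, 91]


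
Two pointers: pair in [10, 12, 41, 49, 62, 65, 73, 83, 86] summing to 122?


lo=0(10)+hi=8(86)=96
lo=1(12)+hi=8(86)=98
lo=2(41)+hi=8(86)=127
lo=2(41)+hi=7(83)=124
lo=2(41)+hi=6(73)=114
lo=3(49)+hi=6(73)=122

Yes: 49+73=122


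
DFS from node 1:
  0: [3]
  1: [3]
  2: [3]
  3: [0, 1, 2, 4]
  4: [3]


Visit 1, push [3]
Visit 3, push [4, 2, 0]
Visit 0, push []
Visit 2, push []
Visit 4, push []

DFS order: [1, 3, 0, 2, 4]


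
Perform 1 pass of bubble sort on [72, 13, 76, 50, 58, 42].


Initial: [72, 13, 76, 50, 58, 42]
Pass 1: [13, 72, 50, 58, 42, 76] (4 swaps)

After 1 pass: [13, 72, 50, 58, 42, 76]


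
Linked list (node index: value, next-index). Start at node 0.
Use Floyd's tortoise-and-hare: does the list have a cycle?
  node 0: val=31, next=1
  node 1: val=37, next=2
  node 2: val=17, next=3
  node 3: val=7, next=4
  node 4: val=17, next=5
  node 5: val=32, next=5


Floyd's tortoise (slow, +1) and hare (fast, +2):
  init: slow=0, fast=0
  step 1: slow=1, fast=2
  step 2: slow=2, fast=4
  step 3: slow=3, fast=5
  step 4: slow=4, fast=5
  step 5: slow=5, fast=5
  slow == fast at node 5: cycle detected

Cycle: yes


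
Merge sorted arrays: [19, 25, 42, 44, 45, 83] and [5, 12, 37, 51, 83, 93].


Take 5 from B
Take 12 from B
Take 19 from A
Take 25 from A
Take 37 from B
Take 42 from A
Take 44 from A
Take 45 from A
Take 51 from B
Take 83 from A

Merged: [5, 12, 19, 25, 37, 42, 44, 45, 51, 83, 83, 93]


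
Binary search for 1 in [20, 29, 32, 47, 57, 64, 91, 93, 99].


Step 1: lo=0, hi=8, mid=4, val=57
Step 2: lo=0, hi=3, mid=1, val=29
Step 3: lo=0, hi=0, mid=0, val=20

Not found


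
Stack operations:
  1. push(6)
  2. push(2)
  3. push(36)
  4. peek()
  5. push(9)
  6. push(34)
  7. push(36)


push(6) -> [6]
push(2) -> [6, 2]
push(36) -> [6, 2, 36]
peek()->36
push(9) -> [6, 2, 36, 9]
push(34) -> [6, 2, 36, 9, 34]
push(36) -> [6, 2, 36, 9, 34, 36]

Final stack: [6, 2, 36, 9, 34, 36]


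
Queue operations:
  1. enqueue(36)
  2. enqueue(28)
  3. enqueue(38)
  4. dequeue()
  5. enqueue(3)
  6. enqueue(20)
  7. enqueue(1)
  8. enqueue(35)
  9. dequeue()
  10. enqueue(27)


enqueue(36) -> [36]
enqueue(28) -> [36, 28]
enqueue(38) -> [36, 28, 38]
dequeue()->36, [28, 38]
enqueue(3) -> [28, 38, 3]
enqueue(20) -> [28, 38, 3, 20]
enqueue(1) -> [28, 38, 3, 20, 1]
enqueue(35) -> [28, 38, 3, 20, 1, 35]
dequeue()->28, [38, 3, 20, 1, 35]
enqueue(27) -> [38, 3, 20, 1, 35, 27]

Final queue: [38, 3, 20, 1, 35, 27]


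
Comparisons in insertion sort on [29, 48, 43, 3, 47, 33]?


Algorithm: insertion sort
Input: [29, 48, 43, 3, 47, 33]
Sorted: [3, 29, 33, 43, 47, 48]

12


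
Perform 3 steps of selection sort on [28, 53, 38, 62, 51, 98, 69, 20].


Initial: [28, 53, 38, 62, 51, 98, 69, 20]
Step 1: min=20 at 7
  Swap: [20, 53, 38, 62, 51, 98, 69, 28]
Step 2: min=28 at 7
  Swap: [20, 28, 38, 62, 51, 98, 69, 53]
Step 3: min=38 at 2
  Swap: [20, 28, 38, 62, 51, 98, 69, 53]

After 3 steps: [20, 28, 38, 62, 51, 98, 69, 53]


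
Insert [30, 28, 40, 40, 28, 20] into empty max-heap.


Insert 30: [30]
Insert 28: [30, 28]
Insert 40: [40, 28, 30]
Insert 40: [40, 40, 30, 28]
Insert 28: [40, 40, 30, 28, 28]
Insert 20: [40, 40, 30, 28, 28, 20]

Final heap: [40, 40, 30, 28, 28, 20]


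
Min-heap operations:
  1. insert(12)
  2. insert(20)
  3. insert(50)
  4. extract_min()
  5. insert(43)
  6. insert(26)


insert(12) -> [12]
insert(20) -> [12, 20]
insert(50) -> [12, 20, 50]
extract_min()->12, [20, 50]
insert(43) -> [20, 50, 43]
insert(26) -> [20, 26, 43, 50]

Final heap: [20, 26, 43, 50]


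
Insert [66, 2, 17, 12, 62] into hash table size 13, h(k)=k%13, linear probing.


Insert 66: h=1 -> slot 1
Insert 2: h=2 -> slot 2
Insert 17: h=4 -> slot 4
Insert 12: h=12 -> slot 12
Insert 62: h=10 -> slot 10

Table: [None, 66, 2, None, 17, None, None, None, None, None, 62, None, 12]


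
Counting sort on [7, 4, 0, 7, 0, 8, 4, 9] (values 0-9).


Input: [7, 4, 0, 7, 0, 8, 4, 9]
Counts: [2, 0, 0, 0, 2, 0, 0, 2, 1, 1]

Sorted: [0, 0, 4, 4, 7, 7, 8, 9]


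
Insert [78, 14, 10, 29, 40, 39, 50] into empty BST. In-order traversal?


Insert 78: root
Insert 14: L from 78
Insert 10: L from 78 -> L from 14
Insert 29: L from 78 -> R from 14
Insert 40: L from 78 -> R from 14 -> R from 29
Insert 39: L from 78 -> R from 14 -> R from 29 -> L from 40
Insert 50: L from 78 -> R from 14 -> R from 29 -> R from 40

In-order: [10, 14, 29, 39, 40, 50, 78]


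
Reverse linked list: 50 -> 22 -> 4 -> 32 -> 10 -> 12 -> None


Step 1: curr=50, set curr.next=prev(None) | reversed so far: 50
Step 2: curr=22, set curr.next=prev(50) | reversed so far: 22 -> 50
Step 3: curr=4, set curr.next=prev(22) | reversed so far: 4 -> 22 -> 50
Step 4: curr=32, set curr.next=prev(4) | reversed so far: 32 -> 4 -> 22 -> 50
Step 5: curr=10, set curr.next=prev(32) | reversed so far: 10 -> 32 -> 4 -> 22 -> 50
Step 6: curr=12, set curr.next=prev(10) | reversed so far: 12 -> 10 -> 32 -> 4 -> 22 -> 50

12 -> 10 -> 32 -> 4 -> 22 -> 50 -> None


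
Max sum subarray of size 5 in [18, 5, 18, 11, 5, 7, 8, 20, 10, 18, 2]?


[0:5]: 57
[1:6]: 46
[2:7]: 49
[3:8]: 51
[4:9]: 50
[5:10]: 63
[6:11]: 58

Max: 63 at [5:10]


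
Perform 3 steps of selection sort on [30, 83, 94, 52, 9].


Initial: [30, 83, 94, 52, 9]
Step 1: min=9 at 4
  Swap: [9, 83, 94, 52, 30]
Step 2: min=30 at 4
  Swap: [9, 30, 94, 52, 83]
Step 3: min=52 at 3
  Swap: [9, 30, 52, 94, 83]

After 3 steps: [9, 30, 52, 94, 83]


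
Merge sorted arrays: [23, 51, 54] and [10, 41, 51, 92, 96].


Take 10 from B
Take 23 from A
Take 41 from B
Take 51 from A
Take 51 from B
Take 54 from A

Merged: [10, 23, 41, 51, 51, 54, 92, 96]


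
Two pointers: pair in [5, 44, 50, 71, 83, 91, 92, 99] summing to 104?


lo=0(5)+hi=7(99)=104

Yes: 5+99=104


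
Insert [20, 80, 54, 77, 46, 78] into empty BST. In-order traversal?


Insert 20: root
Insert 80: R from 20
Insert 54: R from 20 -> L from 80
Insert 77: R from 20 -> L from 80 -> R from 54
Insert 46: R from 20 -> L from 80 -> L from 54
Insert 78: R from 20 -> L from 80 -> R from 54 -> R from 77

In-order: [20, 46, 54, 77, 78, 80]


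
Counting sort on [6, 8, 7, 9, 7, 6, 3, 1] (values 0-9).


Input: [6, 8, 7, 9, 7, 6, 3, 1]
Counts: [0, 1, 0, 1, 0, 0, 2, 2, 1, 1]

Sorted: [1, 3, 6, 6, 7, 7, 8, 9]


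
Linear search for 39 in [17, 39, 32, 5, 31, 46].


i=0: 17!=39
i=1: 39==39 found!

Found at 1, 2 comps


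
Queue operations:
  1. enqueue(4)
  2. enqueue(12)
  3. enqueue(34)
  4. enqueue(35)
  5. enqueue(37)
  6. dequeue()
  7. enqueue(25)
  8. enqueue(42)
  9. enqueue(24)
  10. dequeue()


enqueue(4) -> [4]
enqueue(12) -> [4, 12]
enqueue(34) -> [4, 12, 34]
enqueue(35) -> [4, 12, 34, 35]
enqueue(37) -> [4, 12, 34, 35, 37]
dequeue()->4, [12, 34, 35, 37]
enqueue(25) -> [12, 34, 35, 37, 25]
enqueue(42) -> [12, 34, 35, 37, 25, 42]
enqueue(24) -> [12, 34, 35, 37, 25, 42, 24]
dequeue()->12, [34, 35, 37, 25, 42, 24]

Final queue: [34, 35, 37, 25, 42, 24]


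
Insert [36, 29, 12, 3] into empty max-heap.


Insert 36: [36]
Insert 29: [36, 29]
Insert 12: [36, 29, 12]
Insert 3: [36, 29, 12, 3]

Final heap: [36, 29, 12, 3]


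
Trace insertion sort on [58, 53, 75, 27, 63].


Initial: [58, 53, 75, 27, 63]
Insert 53: [53, 58, 75, 27, 63]
Insert 75: [53, 58, 75, 27, 63]
Insert 27: [27, 53, 58, 75, 63]
Insert 63: [27, 53, 58, 63, 75]

Sorted: [27, 53, 58, 63, 75]


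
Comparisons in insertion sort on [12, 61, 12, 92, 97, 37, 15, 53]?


Algorithm: insertion sort
Input: [12, 61, 12, 92, 97, 37, 15, 53]
Sorted: [12, 12, 15, 37, 53, 61, 92, 97]

18


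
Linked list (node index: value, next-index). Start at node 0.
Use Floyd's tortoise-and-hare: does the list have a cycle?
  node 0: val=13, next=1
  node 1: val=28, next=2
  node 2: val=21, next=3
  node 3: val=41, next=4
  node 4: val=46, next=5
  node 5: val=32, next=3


Floyd's tortoise (slow, +1) and hare (fast, +2):
  init: slow=0, fast=0
  step 1: slow=1, fast=2
  step 2: slow=2, fast=4
  step 3: slow=3, fast=3
  slow == fast at node 3: cycle detected

Cycle: yes


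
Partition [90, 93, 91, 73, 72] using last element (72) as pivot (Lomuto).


Pivot: 72
Place pivot at 0: [72, 93, 91, 73, 90]

Partitioned: [72, 93, 91, 73, 90]


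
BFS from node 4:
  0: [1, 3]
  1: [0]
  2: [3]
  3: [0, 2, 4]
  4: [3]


Visit 4, enqueue [3]
Visit 3, enqueue [0, 2]
Visit 0, enqueue [1]
Visit 2, enqueue []
Visit 1, enqueue []

BFS order: [4, 3, 0, 2, 1]


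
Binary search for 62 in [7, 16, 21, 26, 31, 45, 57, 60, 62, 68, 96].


Step 1: lo=0, hi=10, mid=5, val=45
Step 2: lo=6, hi=10, mid=8, val=62

Found at index 8


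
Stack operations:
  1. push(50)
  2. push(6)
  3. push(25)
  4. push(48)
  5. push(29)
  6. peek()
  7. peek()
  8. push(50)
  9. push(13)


push(50) -> [50]
push(6) -> [50, 6]
push(25) -> [50, 6, 25]
push(48) -> [50, 6, 25, 48]
push(29) -> [50, 6, 25, 48, 29]
peek()->29
peek()->29
push(50) -> [50, 6, 25, 48, 29, 50]
push(13) -> [50, 6, 25, 48, 29, 50, 13]

Final stack: [50, 6, 25, 48, 29, 50, 13]


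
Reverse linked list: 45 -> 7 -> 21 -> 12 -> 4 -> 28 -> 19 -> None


Step 1: curr=45, set curr.next=prev(None) | reversed so far: 45
Step 2: curr=7, set curr.next=prev(45) | reversed so far: 7 -> 45
Step 3: curr=21, set curr.next=prev(7) | reversed so far: 21 -> 7 -> 45
Step 4: curr=12, set curr.next=prev(21) | reversed so far: 12 -> 21 -> 7 -> 45
Step 5: curr=4, set curr.next=prev(12) | reversed so far: 4 -> 12 -> 21 -> 7 -> 45
Step 6: curr=28, set curr.next=prev(4) | reversed so far: 28 -> 4 -> 12 -> 21 -> 7 -> 45
Step 7: curr=19, set curr.next=prev(28) | reversed so far: 19 -> 28 -> 4 -> 12 -> 21 -> 7 -> 45

19 -> 28 -> 4 -> 12 -> 21 -> 7 -> 45 -> None


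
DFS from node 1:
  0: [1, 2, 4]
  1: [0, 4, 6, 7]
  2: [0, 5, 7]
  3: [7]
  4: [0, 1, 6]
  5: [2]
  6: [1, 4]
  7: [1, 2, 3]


Visit 1, push [7, 6, 4, 0]
Visit 0, push [4, 2]
Visit 2, push [7, 5]
Visit 5, push []
Visit 7, push [3]
Visit 3, push []
Visit 4, push [6]
Visit 6, push []

DFS order: [1, 0, 2, 5, 7, 3, 4, 6]


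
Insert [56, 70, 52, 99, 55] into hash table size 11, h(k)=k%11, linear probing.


Insert 56: h=1 -> slot 1
Insert 70: h=4 -> slot 4
Insert 52: h=8 -> slot 8
Insert 99: h=0 -> slot 0
Insert 55: h=0, 2 probes -> slot 2

Table: [99, 56, 55, None, 70, None, None, None, 52, None, None]


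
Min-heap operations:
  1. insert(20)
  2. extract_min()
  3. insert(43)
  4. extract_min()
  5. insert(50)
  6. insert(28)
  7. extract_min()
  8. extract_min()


insert(20) -> [20]
extract_min()->20, []
insert(43) -> [43]
extract_min()->43, []
insert(50) -> [50]
insert(28) -> [28, 50]
extract_min()->28, [50]
extract_min()->50, []

Final heap: []


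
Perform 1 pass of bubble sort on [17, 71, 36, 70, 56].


Initial: [17, 71, 36, 70, 56]
Pass 1: [17, 36, 70, 56, 71] (3 swaps)

After 1 pass: [17, 36, 70, 56, 71]


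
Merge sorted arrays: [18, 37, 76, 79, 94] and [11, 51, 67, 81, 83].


Take 11 from B
Take 18 from A
Take 37 from A
Take 51 from B
Take 67 from B
Take 76 from A
Take 79 from A
Take 81 from B
Take 83 from B

Merged: [11, 18, 37, 51, 67, 76, 79, 81, 83, 94]


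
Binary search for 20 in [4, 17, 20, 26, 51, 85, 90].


Step 1: lo=0, hi=6, mid=3, val=26
Step 2: lo=0, hi=2, mid=1, val=17
Step 3: lo=2, hi=2, mid=2, val=20

Found at index 2


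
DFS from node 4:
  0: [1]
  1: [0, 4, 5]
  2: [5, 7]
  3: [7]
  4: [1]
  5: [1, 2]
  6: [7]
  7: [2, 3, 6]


Visit 4, push [1]
Visit 1, push [5, 0]
Visit 0, push []
Visit 5, push [2]
Visit 2, push [7]
Visit 7, push [6, 3]
Visit 3, push []
Visit 6, push []

DFS order: [4, 1, 0, 5, 2, 7, 3, 6]


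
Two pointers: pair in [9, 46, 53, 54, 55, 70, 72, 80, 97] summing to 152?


lo=0(9)+hi=8(97)=106
lo=1(46)+hi=8(97)=143
lo=2(53)+hi=8(97)=150
lo=3(54)+hi=8(97)=151
lo=4(55)+hi=8(97)=152

Yes: 55+97=152


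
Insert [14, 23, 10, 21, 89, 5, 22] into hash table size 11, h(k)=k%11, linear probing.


Insert 14: h=3 -> slot 3
Insert 23: h=1 -> slot 1
Insert 10: h=10 -> slot 10
Insert 21: h=10, 1 probes -> slot 0
Insert 89: h=1, 1 probes -> slot 2
Insert 5: h=5 -> slot 5
Insert 22: h=0, 4 probes -> slot 4

Table: [21, 23, 89, 14, 22, 5, None, None, None, None, 10]


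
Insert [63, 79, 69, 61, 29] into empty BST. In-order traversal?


Insert 63: root
Insert 79: R from 63
Insert 69: R from 63 -> L from 79
Insert 61: L from 63
Insert 29: L from 63 -> L from 61

In-order: [29, 61, 63, 69, 79]


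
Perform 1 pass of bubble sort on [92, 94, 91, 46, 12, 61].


Initial: [92, 94, 91, 46, 12, 61]
Pass 1: [92, 91, 46, 12, 61, 94] (4 swaps)

After 1 pass: [92, 91, 46, 12, 61, 94]


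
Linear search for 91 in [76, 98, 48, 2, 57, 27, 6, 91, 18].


i=0: 76!=91
i=1: 98!=91
i=2: 48!=91
i=3: 2!=91
i=4: 57!=91
i=5: 27!=91
i=6: 6!=91
i=7: 91==91 found!

Found at 7, 8 comps


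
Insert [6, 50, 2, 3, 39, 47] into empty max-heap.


Insert 6: [6]
Insert 50: [50, 6]
Insert 2: [50, 6, 2]
Insert 3: [50, 6, 2, 3]
Insert 39: [50, 39, 2, 3, 6]
Insert 47: [50, 39, 47, 3, 6, 2]

Final heap: [50, 39, 47, 3, 6, 2]


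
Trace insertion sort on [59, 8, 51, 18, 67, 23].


Initial: [59, 8, 51, 18, 67, 23]
Insert 8: [8, 59, 51, 18, 67, 23]
Insert 51: [8, 51, 59, 18, 67, 23]
Insert 18: [8, 18, 51, 59, 67, 23]
Insert 67: [8, 18, 51, 59, 67, 23]
Insert 23: [8, 18, 23, 51, 59, 67]

Sorted: [8, 18, 23, 51, 59, 67]


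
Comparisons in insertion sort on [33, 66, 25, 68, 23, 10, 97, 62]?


Algorithm: insertion sort
Input: [33, 66, 25, 68, 23, 10, 97, 62]
Sorted: [10, 23, 25, 33, 62, 66, 68, 97]

18


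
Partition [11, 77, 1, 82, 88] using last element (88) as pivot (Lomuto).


Pivot: 88
  11 <= 88: advance i (no swap)
  77 <= 88: advance i (no swap)
  1 <= 88: advance i (no swap)
  82 <= 88: advance i (no swap)
Place pivot at 4: [11, 77, 1, 82, 88]

Partitioned: [11, 77, 1, 82, 88]


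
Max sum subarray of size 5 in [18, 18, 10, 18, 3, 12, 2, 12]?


[0:5]: 67
[1:6]: 61
[2:7]: 45
[3:8]: 47

Max: 67 at [0:5]


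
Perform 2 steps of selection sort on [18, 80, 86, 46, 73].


Initial: [18, 80, 86, 46, 73]
Step 1: min=18 at 0
  Swap: [18, 80, 86, 46, 73]
Step 2: min=46 at 3
  Swap: [18, 46, 86, 80, 73]

After 2 steps: [18, 46, 86, 80, 73]


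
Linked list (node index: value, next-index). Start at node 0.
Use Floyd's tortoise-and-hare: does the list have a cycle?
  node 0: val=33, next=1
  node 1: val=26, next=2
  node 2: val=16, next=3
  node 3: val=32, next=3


Floyd's tortoise (slow, +1) and hare (fast, +2):
  init: slow=0, fast=0
  step 1: slow=1, fast=2
  step 2: slow=2, fast=3
  step 3: slow=3, fast=3
  slow == fast at node 3: cycle detected

Cycle: yes


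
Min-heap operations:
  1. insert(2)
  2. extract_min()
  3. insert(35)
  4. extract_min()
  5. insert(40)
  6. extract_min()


insert(2) -> [2]
extract_min()->2, []
insert(35) -> [35]
extract_min()->35, []
insert(40) -> [40]
extract_min()->40, []

Final heap: []


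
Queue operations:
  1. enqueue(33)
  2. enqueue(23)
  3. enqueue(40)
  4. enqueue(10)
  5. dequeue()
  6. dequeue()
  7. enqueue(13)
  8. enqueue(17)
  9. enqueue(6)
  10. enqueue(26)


enqueue(33) -> [33]
enqueue(23) -> [33, 23]
enqueue(40) -> [33, 23, 40]
enqueue(10) -> [33, 23, 40, 10]
dequeue()->33, [23, 40, 10]
dequeue()->23, [40, 10]
enqueue(13) -> [40, 10, 13]
enqueue(17) -> [40, 10, 13, 17]
enqueue(6) -> [40, 10, 13, 17, 6]
enqueue(26) -> [40, 10, 13, 17, 6, 26]

Final queue: [40, 10, 13, 17, 6, 26]


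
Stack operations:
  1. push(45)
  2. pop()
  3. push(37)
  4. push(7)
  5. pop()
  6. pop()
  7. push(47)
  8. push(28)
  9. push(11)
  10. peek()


push(45) -> [45]
pop()->45, []
push(37) -> [37]
push(7) -> [37, 7]
pop()->7, [37]
pop()->37, []
push(47) -> [47]
push(28) -> [47, 28]
push(11) -> [47, 28, 11]
peek()->11

Final stack: [47, 28, 11]


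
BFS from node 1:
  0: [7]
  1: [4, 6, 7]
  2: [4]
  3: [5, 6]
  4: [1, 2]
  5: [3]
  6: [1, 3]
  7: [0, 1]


Visit 1, enqueue [4, 6, 7]
Visit 4, enqueue [2]
Visit 6, enqueue [3]
Visit 7, enqueue [0]
Visit 2, enqueue []
Visit 3, enqueue [5]
Visit 0, enqueue []
Visit 5, enqueue []

BFS order: [1, 4, 6, 7, 2, 3, 0, 5]


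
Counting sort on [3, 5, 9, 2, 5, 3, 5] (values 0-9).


Input: [3, 5, 9, 2, 5, 3, 5]
Counts: [0, 0, 1, 2, 0, 3, 0, 0, 0, 1]

Sorted: [2, 3, 3, 5, 5, 5, 9]


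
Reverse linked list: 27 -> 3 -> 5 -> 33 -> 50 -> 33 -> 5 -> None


Step 1: curr=27, set curr.next=prev(None) | reversed so far: 27
Step 2: curr=3, set curr.next=prev(27) | reversed so far: 3 -> 27
Step 3: curr=5, set curr.next=prev(3) | reversed so far: 5 -> 3 -> 27
Step 4: curr=33, set curr.next=prev(5) | reversed so far: 33 -> 5 -> 3 -> 27
Step 5: curr=50, set curr.next=prev(33) | reversed so far: 50 -> 33 -> 5 -> 3 -> 27
Step 6: curr=33, set curr.next=prev(50) | reversed so far: 33 -> 50 -> 33 -> 5 -> 3 -> 27
Step 7: curr=5, set curr.next=prev(33) | reversed so far: 5 -> 33 -> 50 -> 33 -> 5 -> 3 -> 27

5 -> 33 -> 50 -> 33 -> 5 -> 3 -> 27 -> None


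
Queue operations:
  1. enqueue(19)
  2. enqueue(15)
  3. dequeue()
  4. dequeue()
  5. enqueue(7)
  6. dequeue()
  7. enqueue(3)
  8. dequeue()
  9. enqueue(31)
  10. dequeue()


enqueue(19) -> [19]
enqueue(15) -> [19, 15]
dequeue()->19, [15]
dequeue()->15, []
enqueue(7) -> [7]
dequeue()->7, []
enqueue(3) -> [3]
dequeue()->3, []
enqueue(31) -> [31]
dequeue()->31, []

Final queue: []


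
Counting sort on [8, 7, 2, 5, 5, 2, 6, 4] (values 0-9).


Input: [8, 7, 2, 5, 5, 2, 6, 4]
Counts: [0, 0, 2, 0, 1, 2, 1, 1, 1, 0]

Sorted: [2, 2, 4, 5, 5, 6, 7, 8]


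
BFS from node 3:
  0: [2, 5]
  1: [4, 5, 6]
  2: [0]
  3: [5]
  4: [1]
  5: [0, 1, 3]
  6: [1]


Visit 3, enqueue [5]
Visit 5, enqueue [0, 1]
Visit 0, enqueue [2]
Visit 1, enqueue [4, 6]
Visit 2, enqueue []
Visit 4, enqueue []
Visit 6, enqueue []

BFS order: [3, 5, 0, 1, 2, 4, 6]


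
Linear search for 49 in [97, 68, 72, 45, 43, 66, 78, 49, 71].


i=0: 97!=49
i=1: 68!=49
i=2: 72!=49
i=3: 45!=49
i=4: 43!=49
i=5: 66!=49
i=6: 78!=49
i=7: 49==49 found!

Found at 7, 8 comps


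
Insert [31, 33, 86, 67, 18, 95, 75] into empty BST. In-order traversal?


Insert 31: root
Insert 33: R from 31
Insert 86: R from 31 -> R from 33
Insert 67: R from 31 -> R from 33 -> L from 86
Insert 18: L from 31
Insert 95: R from 31 -> R from 33 -> R from 86
Insert 75: R from 31 -> R from 33 -> L from 86 -> R from 67

In-order: [18, 31, 33, 67, 75, 86, 95]


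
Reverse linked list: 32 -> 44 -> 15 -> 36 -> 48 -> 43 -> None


Step 1: curr=32, set curr.next=prev(None) | reversed so far: 32
Step 2: curr=44, set curr.next=prev(32) | reversed so far: 44 -> 32
Step 3: curr=15, set curr.next=prev(44) | reversed so far: 15 -> 44 -> 32
Step 4: curr=36, set curr.next=prev(15) | reversed so far: 36 -> 15 -> 44 -> 32
Step 5: curr=48, set curr.next=prev(36) | reversed so far: 48 -> 36 -> 15 -> 44 -> 32
Step 6: curr=43, set curr.next=prev(48) | reversed so far: 43 -> 48 -> 36 -> 15 -> 44 -> 32

43 -> 48 -> 36 -> 15 -> 44 -> 32 -> None


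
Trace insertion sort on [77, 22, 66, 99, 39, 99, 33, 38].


Initial: [77, 22, 66, 99, 39, 99, 33, 38]
Insert 22: [22, 77, 66, 99, 39, 99, 33, 38]
Insert 66: [22, 66, 77, 99, 39, 99, 33, 38]
Insert 99: [22, 66, 77, 99, 39, 99, 33, 38]
Insert 39: [22, 39, 66, 77, 99, 99, 33, 38]
Insert 99: [22, 39, 66, 77, 99, 99, 33, 38]
Insert 33: [22, 33, 39, 66, 77, 99, 99, 38]
Insert 38: [22, 33, 38, 39, 66, 77, 99, 99]

Sorted: [22, 33, 38, 39, 66, 77, 99, 99]


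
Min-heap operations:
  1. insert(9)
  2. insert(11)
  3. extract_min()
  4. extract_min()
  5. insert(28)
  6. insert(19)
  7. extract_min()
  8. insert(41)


insert(9) -> [9]
insert(11) -> [9, 11]
extract_min()->9, [11]
extract_min()->11, []
insert(28) -> [28]
insert(19) -> [19, 28]
extract_min()->19, [28]
insert(41) -> [28, 41]

Final heap: [28, 41]


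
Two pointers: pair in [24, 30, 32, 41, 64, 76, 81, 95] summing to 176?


lo=0(24)+hi=7(95)=119
lo=1(30)+hi=7(95)=125
lo=2(32)+hi=7(95)=127
lo=3(41)+hi=7(95)=136
lo=4(64)+hi=7(95)=159
lo=5(76)+hi=7(95)=171
lo=6(81)+hi=7(95)=176

Yes: 81+95=176


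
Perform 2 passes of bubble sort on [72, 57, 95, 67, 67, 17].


Initial: [72, 57, 95, 67, 67, 17]
Pass 1: [57, 72, 67, 67, 17, 95] (4 swaps)
Pass 2: [57, 67, 67, 17, 72, 95] (3 swaps)

After 2 passes: [57, 67, 67, 17, 72, 95]


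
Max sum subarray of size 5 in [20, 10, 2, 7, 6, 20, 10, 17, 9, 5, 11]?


[0:5]: 45
[1:6]: 45
[2:7]: 45
[3:8]: 60
[4:9]: 62
[5:10]: 61
[6:11]: 52

Max: 62 at [4:9]


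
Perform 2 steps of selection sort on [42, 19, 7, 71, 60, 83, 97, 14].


Initial: [42, 19, 7, 71, 60, 83, 97, 14]
Step 1: min=7 at 2
  Swap: [7, 19, 42, 71, 60, 83, 97, 14]
Step 2: min=14 at 7
  Swap: [7, 14, 42, 71, 60, 83, 97, 19]

After 2 steps: [7, 14, 42, 71, 60, 83, 97, 19]


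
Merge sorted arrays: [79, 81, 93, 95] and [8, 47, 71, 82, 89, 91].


Take 8 from B
Take 47 from B
Take 71 from B
Take 79 from A
Take 81 from A
Take 82 from B
Take 89 from B
Take 91 from B

Merged: [8, 47, 71, 79, 81, 82, 89, 91, 93, 95]


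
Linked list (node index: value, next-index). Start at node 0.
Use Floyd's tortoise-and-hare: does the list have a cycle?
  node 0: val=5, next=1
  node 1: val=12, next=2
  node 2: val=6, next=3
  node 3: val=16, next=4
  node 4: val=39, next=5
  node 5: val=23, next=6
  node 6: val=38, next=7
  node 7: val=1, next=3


Floyd's tortoise (slow, +1) and hare (fast, +2):
  init: slow=0, fast=0
  step 1: slow=1, fast=2
  step 2: slow=2, fast=4
  step 3: slow=3, fast=6
  step 4: slow=4, fast=3
  step 5: slow=5, fast=5
  slow == fast at node 5: cycle detected

Cycle: yes


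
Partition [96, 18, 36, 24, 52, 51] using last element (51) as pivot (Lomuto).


Pivot: 51
  18 <= 51: swap -> [18, 96, 36, 24, 52, 51]
  36 <= 51: swap -> [18, 36, 96, 24, 52, 51]
  24 <= 51: swap -> [18, 36, 24, 96, 52, 51]
Place pivot at 3: [18, 36, 24, 51, 52, 96]

Partitioned: [18, 36, 24, 51, 52, 96]


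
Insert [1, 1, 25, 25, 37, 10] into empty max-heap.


Insert 1: [1]
Insert 1: [1, 1]
Insert 25: [25, 1, 1]
Insert 25: [25, 25, 1, 1]
Insert 37: [37, 25, 1, 1, 25]
Insert 10: [37, 25, 10, 1, 25, 1]

Final heap: [37, 25, 10, 1, 25, 1]


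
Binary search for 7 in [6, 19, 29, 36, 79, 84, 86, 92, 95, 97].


Step 1: lo=0, hi=9, mid=4, val=79
Step 2: lo=0, hi=3, mid=1, val=19
Step 3: lo=0, hi=0, mid=0, val=6

Not found


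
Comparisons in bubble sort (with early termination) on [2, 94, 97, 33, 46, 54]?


Algorithm: bubble sort (with early termination)
Input: [2, 94, 97, 33, 46, 54]
Sorted: [2, 33, 46, 54, 94, 97]

12


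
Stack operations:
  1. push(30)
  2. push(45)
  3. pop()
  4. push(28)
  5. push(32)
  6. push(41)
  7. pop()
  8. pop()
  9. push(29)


push(30) -> [30]
push(45) -> [30, 45]
pop()->45, [30]
push(28) -> [30, 28]
push(32) -> [30, 28, 32]
push(41) -> [30, 28, 32, 41]
pop()->41, [30, 28, 32]
pop()->32, [30, 28]
push(29) -> [30, 28, 29]

Final stack: [30, 28, 29]


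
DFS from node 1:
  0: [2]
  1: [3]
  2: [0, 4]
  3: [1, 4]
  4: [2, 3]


Visit 1, push [3]
Visit 3, push [4]
Visit 4, push [2]
Visit 2, push [0]
Visit 0, push []

DFS order: [1, 3, 4, 2, 0]


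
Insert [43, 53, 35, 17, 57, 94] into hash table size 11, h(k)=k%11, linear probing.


Insert 43: h=10 -> slot 10
Insert 53: h=9 -> slot 9
Insert 35: h=2 -> slot 2
Insert 17: h=6 -> slot 6
Insert 57: h=2, 1 probes -> slot 3
Insert 94: h=6, 1 probes -> slot 7

Table: [None, None, 35, 57, None, None, 17, 94, None, 53, 43]


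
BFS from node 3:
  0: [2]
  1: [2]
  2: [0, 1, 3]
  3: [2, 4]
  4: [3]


Visit 3, enqueue [2, 4]
Visit 2, enqueue [0, 1]
Visit 4, enqueue []
Visit 0, enqueue []
Visit 1, enqueue []

BFS order: [3, 2, 4, 0, 1]


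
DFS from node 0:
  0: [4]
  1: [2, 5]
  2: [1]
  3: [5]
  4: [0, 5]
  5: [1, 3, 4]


Visit 0, push [4]
Visit 4, push [5]
Visit 5, push [3, 1]
Visit 1, push [2]
Visit 2, push []
Visit 3, push []

DFS order: [0, 4, 5, 1, 2, 3]


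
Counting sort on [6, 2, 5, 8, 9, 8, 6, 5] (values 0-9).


Input: [6, 2, 5, 8, 9, 8, 6, 5]
Counts: [0, 0, 1, 0, 0, 2, 2, 0, 2, 1]

Sorted: [2, 5, 5, 6, 6, 8, 8, 9]


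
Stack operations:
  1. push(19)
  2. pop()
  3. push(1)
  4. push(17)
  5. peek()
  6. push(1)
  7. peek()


push(19) -> [19]
pop()->19, []
push(1) -> [1]
push(17) -> [1, 17]
peek()->17
push(1) -> [1, 17, 1]
peek()->1

Final stack: [1, 17, 1]


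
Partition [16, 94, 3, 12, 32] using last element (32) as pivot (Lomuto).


Pivot: 32
  16 <= 32: advance i (no swap)
  3 <= 32: swap -> [16, 3, 94, 12, 32]
  12 <= 32: swap -> [16, 3, 12, 94, 32]
Place pivot at 3: [16, 3, 12, 32, 94]

Partitioned: [16, 3, 12, 32, 94]


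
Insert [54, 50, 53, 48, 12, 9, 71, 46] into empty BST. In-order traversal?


Insert 54: root
Insert 50: L from 54
Insert 53: L from 54 -> R from 50
Insert 48: L from 54 -> L from 50
Insert 12: L from 54 -> L from 50 -> L from 48
Insert 9: L from 54 -> L from 50 -> L from 48 -> L from 12
Insert 71: R from 54
Insert 46: L from 54 -> L from 50 -> L from 48 -> R from 12

In-order: [9, 12, 46, 48, 50, 53, 54, 71]


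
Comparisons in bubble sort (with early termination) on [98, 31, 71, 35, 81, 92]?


Algorithm: bubble sort (with early termination)
Input: [98, 31, 71, 35, 81, 92]
Sorted: [31, 35, 71, 81, 92, 98]

12


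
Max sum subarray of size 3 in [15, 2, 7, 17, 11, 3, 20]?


[0:3]: 24
[1:4]: 26
[2:5]: 35
[3:6]: 31
[4:7]: 34

Max: 35 at [2:5]


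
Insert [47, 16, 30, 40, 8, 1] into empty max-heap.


Insert 47: [47]
Insert 16: [47, 16]
Insert 30: [47, 16, 30]
Insert 40: [47, 40, 30, 16]
Insert 8: [47, 40, 30, 16, 8]
Insert 1: [47, 40, 30, 16, 8, 1]

Final heap: [47, 40, 30, 16, 8, 1]


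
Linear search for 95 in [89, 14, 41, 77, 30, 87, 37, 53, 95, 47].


i=0: 89!=95
i=1: 14!=95
i=2: 41!=95
i=3: 77!=95
i=4: 30!=95
i=5: 87!=95
i=6: 37!=95
i=7: 53!=95
i=8: 95==95 found!

Found at 8, 9 comps


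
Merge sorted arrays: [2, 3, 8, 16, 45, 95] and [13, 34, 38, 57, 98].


Take 2 from A
Take 3 from A
Take 8 from A
Take 13 from B
Take 16 from A
Take 34 from B
Take 38 from B
Take 45 from A
Take 57 from B
Take 95 from A

Merged: [2, 3, 8, 13, 16, 34, 38, 45, 57, 95, 98]


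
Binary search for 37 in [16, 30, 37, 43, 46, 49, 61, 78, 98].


Step 1: lo=0, hi=8, mid=4, val=46
Step 2: lo=0, hi=3, mid=1, val=30
Step 3: lo=2, hi=3, mid=2, val=37

Found at index 2


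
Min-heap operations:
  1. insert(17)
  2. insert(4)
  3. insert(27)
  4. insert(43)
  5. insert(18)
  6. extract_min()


insert(17) -> [17]
insert(4) -> [4, 17]
insert(27) -> [4, 17, 27]
insert(43) -> [4, 17, 27, 43]
insert(18) -> [4, 17, 27, 43, 18]
extract_min()->4, [17, 18, 27, 43]

Final heap: [17, 18, 27, 43]


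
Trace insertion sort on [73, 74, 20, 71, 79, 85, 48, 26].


Initial: [73, 74, 20, 71, 79, 85, 48, 26]
Insert 74: [73, 74, 20, 71, 79, 85, 48, 26]
Insert 20: [20, 73, 74, 71, 79, 85, 48, 26]
Insert 71: [20, 71, 73, 74, 79, 85, 48, 26]
Insert 79: [20, 71, 73, 74, 79, 85, 48, 26]
Insert 85: [20, 71, 73, 74, 79, 85, 48, 26]
Insert 48: [20, 48, 71, 73, 74, 79, 85, 26]
Insert 26: [20, 26, 48, 71, 73, 74, 79, 85]

Sorted: [20, 26, 48, 71, 73, 74, 79, 85]


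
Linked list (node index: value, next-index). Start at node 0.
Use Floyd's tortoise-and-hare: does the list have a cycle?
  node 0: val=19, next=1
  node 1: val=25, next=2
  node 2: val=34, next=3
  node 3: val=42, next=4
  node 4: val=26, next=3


Floyd's tortoise (slow, +1) and hare (fast, +2):
  init: slow=0, fast=0
  step 1: slow=1, fast=2
  step 2: slow=2, fast=4
  step 3: slow=3, fast=4
  step 4: slow=4, fast=4
  slow == fast at node 4: cycle detected

Cycle: yes


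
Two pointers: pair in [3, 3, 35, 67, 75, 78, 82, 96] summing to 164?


lo=0(3)+hi=7(96)=99
lo=1(3)+hi=7(96)=99
lo=2(35)+hi=7(96)=131
lo=3(67)+hi=7(96)=163
lo=4(75)+hi=7(96)=171
lo=4(75)+hi=6(82)=157
lo=5(78)+hi=6(82)=160

No pair found


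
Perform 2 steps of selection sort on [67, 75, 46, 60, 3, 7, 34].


Initial: [67, 75, 46, 60, 3, 7, 34]
Step 1: min=3 at 4
  Swap: [3, 75, 46, 60, 67, 7, 34]
Step 2: min=7 at 5
  Swap: [3, 7, 46, 60, 67, 75, 34]

After 2 steps: [3, 7, 46, 60, 67, 75, 34]


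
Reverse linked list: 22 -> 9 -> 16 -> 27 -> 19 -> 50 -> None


Step 1: curr=22, set curr.next=prev(None) | reversed so far: 22
Step 2: curr=9, set curr.next=prev(22) | reversed so far: 9 -> 22
Step 3: curr=16, set curr.next=prev(9) | reversed so far: 16 -> 9 -> 22
Step 4: curr=27, set curr.next=prev(16) | reversed so far: 27 -> 16 -> 9 -> 22
Step 5: curr=19, set curr.next=prev(27) | reversed so far: 19 -> 27 -> 16 -> 9 -> 22
Step 6: curr=50, set curr.next=prev(19) | reversed so far: 50 -> 19 -> 27 -> 16 -> 9 -> 22

50 -> 19 -> 27 -> 16 -> 9 -> 22 -> None


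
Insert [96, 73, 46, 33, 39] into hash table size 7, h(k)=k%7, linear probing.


Insert 96: h=5 -> slot 5
Insert 73: h=3 -> slot 3
Insert 46: h=4 -> slot 4
Insert 33: h=5, 1 probes -> slot 6
Insert 39: h=4, 3 probes -> slot 0

Table: [39, None, None, 73, 46, 96, 33]


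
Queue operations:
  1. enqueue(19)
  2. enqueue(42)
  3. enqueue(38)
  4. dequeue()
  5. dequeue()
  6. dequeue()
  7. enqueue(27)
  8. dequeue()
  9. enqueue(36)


enqueue(19) -> [19]
enqueue(42) -> [19, 42]
enqueue(38) -> [19, 42, 38]
dequeue()->19, [42, 38]
dequeue()->42, [38]
dequeue()->38, []
enqueue(27) -> [27]
dequeue()->27, []
enqueue(36) -> [36]

Final queue: [36]
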